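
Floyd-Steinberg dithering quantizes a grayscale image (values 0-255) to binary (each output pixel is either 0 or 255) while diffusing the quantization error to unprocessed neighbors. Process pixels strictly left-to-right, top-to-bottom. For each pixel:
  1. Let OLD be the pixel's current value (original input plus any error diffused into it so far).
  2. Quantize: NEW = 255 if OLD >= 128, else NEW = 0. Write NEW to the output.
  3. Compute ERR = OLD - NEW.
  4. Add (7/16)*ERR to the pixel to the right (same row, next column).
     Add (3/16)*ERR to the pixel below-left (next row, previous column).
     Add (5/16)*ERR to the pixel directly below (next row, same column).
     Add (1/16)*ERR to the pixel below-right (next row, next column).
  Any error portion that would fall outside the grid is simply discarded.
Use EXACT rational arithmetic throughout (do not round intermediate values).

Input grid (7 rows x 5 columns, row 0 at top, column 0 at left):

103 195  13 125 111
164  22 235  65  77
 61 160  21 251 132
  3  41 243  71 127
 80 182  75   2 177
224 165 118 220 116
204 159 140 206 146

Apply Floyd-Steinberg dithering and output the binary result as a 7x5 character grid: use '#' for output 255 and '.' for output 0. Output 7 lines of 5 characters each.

(0,0): OLD=103 → NEW=0, ERR=103
(0,1): OLD=3841/16 → NEW=255, ERR=-239/16
(0,2): OLD=1655/256 → NEW=0, ERR=1655/256
(0,3): OLD=523585/4096 → NEW=0, ERR=523585/4096
(0,4): OLD=10939591/65536 → NEW=255, ERR=-5772089/65536
(1,0): OLD=49507/256 → NEW=255, ERR=-15773/256
(1,1): OLD=-4043/2048 → NEW=0, ERR=-4043/2048
(1,2): OLD=16986329/65536 → NEW=255, ERR=274649/65536
(1,3): OLD=23768549/262144 → NEW=0, ERR=23768549/262144
(1,4): OLD=407408911/4194304 → NEW=0, ERR=407408911/4194304
(2,0): OLD=1355799/32768 → NEW=0, ERR=1355799/32768
(2,1): OLD=182892525/1048576 → NEW=255, ERR=-84494355/1048576
(2,2): OLD=65985543/16777216 → NEW=0, ERR=65985543/16777216
(2,3): OLD=80404351013/268435456 → NEW=255, ERR=11953309733/268435456
(2,4): OLD=805318696899/4294967296 → NEW=255, ERR=-289897963581/4294967296
(3,0): OLD=13776423/16777216 → NEW=0, ERR=13776423/16777216
(3,1): OLD=2617432987/134217728 → NEW=0, ERR=2617432987/134217728
(3,2): OLD=1099829332505/4294967296 → NEW=255, ERR=4612672025/4294967296
(3,3): OLD=626854342417/8589934592 → NEW=0, ERR=626854342417/8589934592
(3,4): OLD=19326253763509/137438953472 → NEW=255, ERR=-15720679371851/137438953472
(4,0): OLD=180202047721/2147483648 → NEW=0, ERR=180202047721/2147483648
(4,1): OLD=15465927492329/68719476736 → NEW=255, ERR=-2057539075351/68719476736
(4,2): OLD=84814242225095/1099511627776 → NEW=0, ERR=84814242225095/1099511627776
(4,3): OLD=653955385925353/17592186044416 → NEW=0, ERR=653955385925353/17592186044416
(4,4): OLD=45621321474548959/281474976710656 → NEW=255, ERR=-26154797586668321/281474976710656
(5,0): OLD=268950315031131/1099511627776 → NEW=255, ERR=-11425150051749/1099511627776
(5,1): OLD=1502418848023377/8796093022208 → NEW=255, ERR=-740584872639663/8796093022208
(5,2): OLD=31066134567395929/281474976710656 → NEW=0, ERR=31066134567395929/281474976710656
(5,3): OLD=300954836029232055/1125899906842624 → NEW=255, ERR=13850359784362935/1125899906842624
(5,4): OLD=1705379938556306861/18014398509481984 → NEW=0, ERR=1705379938556306861/18014398509481984
(6,0): OLD=26031687004497963/140737488355328 → NEW=255, ERR=-9856372526110677/140737488355328
(6,1): OLD=549863111052953349/4503599627370496 → NEW=0, ERR=549863111052953349/4503599627370496
(6,2): OLD=16209420570693106567/72057594037927936 → NEW=255, ERR=-2165265908978517113/72057594037927936
(6,3): OLD=255194573429086036621/1152921504606846976 → NEW=255, ERR=-38800410245659942259/1152921504606846976
(6,4): OLD=2981526111799180781083/18446744073709551616 → NEW=255, ERR=-1722393626996754880997/18446744073709551616
Row 0: .#..#
Row 1: #.#..
Row 2: .#.##
Row 3: ..#.#
Row 4: .#..#
Row 5: ##.#.
Row 6: #.###

Answer: .#..#
#.#..
.#.##
..#.#
.#..#
##.#.
#.###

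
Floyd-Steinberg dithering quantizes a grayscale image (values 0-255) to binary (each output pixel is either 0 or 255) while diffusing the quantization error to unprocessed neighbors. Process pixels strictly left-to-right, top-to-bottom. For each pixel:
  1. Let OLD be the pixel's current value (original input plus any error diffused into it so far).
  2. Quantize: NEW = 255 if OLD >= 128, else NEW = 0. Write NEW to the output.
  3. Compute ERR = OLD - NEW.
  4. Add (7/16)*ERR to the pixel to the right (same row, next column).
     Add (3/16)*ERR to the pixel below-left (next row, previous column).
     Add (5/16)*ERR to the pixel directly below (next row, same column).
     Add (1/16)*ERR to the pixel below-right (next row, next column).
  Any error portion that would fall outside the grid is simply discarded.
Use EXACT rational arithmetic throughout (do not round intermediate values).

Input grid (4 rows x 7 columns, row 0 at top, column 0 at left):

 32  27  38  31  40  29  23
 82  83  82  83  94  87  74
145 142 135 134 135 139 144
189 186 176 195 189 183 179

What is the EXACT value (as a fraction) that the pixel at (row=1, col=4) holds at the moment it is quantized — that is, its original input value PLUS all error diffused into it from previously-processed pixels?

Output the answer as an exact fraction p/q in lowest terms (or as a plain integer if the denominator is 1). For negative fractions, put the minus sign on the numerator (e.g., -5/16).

Answer: 84186631/1048576

Derivation:
(0,0): OLD=32 → NEW=0, ERR=32
(0,1): OLD=41 → NEW=0, ERR=41
(0,2): OLD=895/16 → NEW=0, ERR=895/16
(0,3): OLD=14201/256 → NEW=0, ERR=14201/256
(0,4): OLD=263247/4096 → NEW=0, ERR=263247/4096
(0,5): OLD=3743273/65536 → NEW=0, ERR=3743273/65536
(0,6): OLD=50320159/1048576 → NEW=0, ERR=50320159/1048576
(1,0): OLD=1595/16 → NEW=0, ERR=1595/16
(1,1): OLD=19445/128 → NEW=255, ERR=-13195/128
(1,2): OLD=275841/4096 → NEW=0, ERR=275841/4096
(1,3): OLD=2381329/16384 → NEW=255, ERR=-1796591/16384
(1,4): OLD=84186631/1048576 → NEW=0, ERR=84186631/1048576
Target (1,4): original=94, with diffused error = 84186631/1048576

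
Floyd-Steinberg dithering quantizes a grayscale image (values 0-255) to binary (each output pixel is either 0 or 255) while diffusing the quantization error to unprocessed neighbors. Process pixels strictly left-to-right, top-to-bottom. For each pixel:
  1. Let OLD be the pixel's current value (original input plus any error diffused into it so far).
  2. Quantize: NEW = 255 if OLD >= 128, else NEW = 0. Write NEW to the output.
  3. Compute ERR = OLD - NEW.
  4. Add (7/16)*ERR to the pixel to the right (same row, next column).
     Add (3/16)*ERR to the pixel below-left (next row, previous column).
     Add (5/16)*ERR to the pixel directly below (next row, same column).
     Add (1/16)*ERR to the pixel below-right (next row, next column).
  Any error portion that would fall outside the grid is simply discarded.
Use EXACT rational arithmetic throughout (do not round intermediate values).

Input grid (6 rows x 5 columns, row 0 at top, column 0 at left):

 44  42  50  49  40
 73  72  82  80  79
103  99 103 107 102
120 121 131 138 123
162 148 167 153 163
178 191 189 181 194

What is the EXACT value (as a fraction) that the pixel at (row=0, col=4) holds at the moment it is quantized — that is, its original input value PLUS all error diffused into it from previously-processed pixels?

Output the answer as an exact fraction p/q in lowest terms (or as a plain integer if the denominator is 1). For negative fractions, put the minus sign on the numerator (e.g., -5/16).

Answer: 1247427/16384

Derivation:
(0,0): OLD=44 → NEW=0, ERR=44
(0,1): OLD=245/4 → NEW=0, ERR=245/4
(0,2): OLD=4915/64 → NEW=0, ERR=4915/64
(0,3): OLD=84581/1024 → NEW=0, ERR=84581/1024
(0,4): OLD=1247427/16384 → NEW=0, ERR=1247427/16384
Target (0,4): original=40, with diffused error = 1247427/16384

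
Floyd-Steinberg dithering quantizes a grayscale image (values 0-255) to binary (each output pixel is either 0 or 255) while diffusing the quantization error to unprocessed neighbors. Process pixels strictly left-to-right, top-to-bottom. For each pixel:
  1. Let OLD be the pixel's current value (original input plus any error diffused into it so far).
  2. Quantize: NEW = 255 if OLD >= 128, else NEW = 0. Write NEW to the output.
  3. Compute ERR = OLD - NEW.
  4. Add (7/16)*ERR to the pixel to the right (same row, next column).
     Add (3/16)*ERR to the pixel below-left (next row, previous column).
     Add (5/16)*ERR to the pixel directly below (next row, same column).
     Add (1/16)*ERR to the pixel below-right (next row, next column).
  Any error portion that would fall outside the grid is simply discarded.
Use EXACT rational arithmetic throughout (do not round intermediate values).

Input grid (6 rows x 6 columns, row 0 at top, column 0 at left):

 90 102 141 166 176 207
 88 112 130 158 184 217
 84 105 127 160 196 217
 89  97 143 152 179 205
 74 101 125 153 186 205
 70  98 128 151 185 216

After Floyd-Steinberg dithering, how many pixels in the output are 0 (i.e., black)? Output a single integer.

Answer: 16

Derivation:
(0,0): OLD=90 → NEW=0, ERR=90
(0,1): OLD=1131/8 → NEW=255, ERR=-909/8
(0,2): OLD=11685/128 → NEW=0, ERR=11685/128
(0,3): OLD=421763/2048 → NEW=255, ERR=-100477/2048
(0,4): OLD=5063829/32768 → NEW=255, ERR=-3292011/32768
(0,5): OLD=85483539/524288 → NEW=255, ERR=-48209901/524288
(1,0): OLD=12137/128 → NEW=0, ERR=12137/128
(1,1): OLD=144095/1024 → NEW=255, ERR=-117025/1024
(1,2): OLD=3022155/32768 → NEW=0, ERR=3022155/32768
(1,3): OLD=22267439/131072 → NEW=255, ERR=-11155921/131072
(1,4): OLD=797425389/8388608 → NEW=0, ERR=797425389/8388608
(1,5): OLD=30007677803/134217728 → NEW=255, ERR=-4217842837/134217728
(2,0): OLD=1510661/16384 → NEW=0, ERR=1510661/16384
(2,1): OLD=69649031/524288 → NEW=255, ERR=-64044409/524288
(2,2): OLD=665026901/8388608 → NEW=0, ERR=665026901/8388608
(2,3): OLD=12863038957/67108864 → NEW=255, ERR=-4249721363/67108864
(2,4): OLD=401127535431/2147483648 → NEW=255, ERR=-146480794809/2147483648
(2,5): OLD=6297411134817/34359738368 → NEW=255, ERR=-2464322149023/34359738368
(3,0): OLD=796158645/8388608 → NEW=0, ERR=796158645/8388608
(3,1): OLD=8118608273/67108864 → NEW=0, ERR=8118608273/67108864
(3,2): OLD=108014783171/536870912 → NEW=255, ERR=-28887299389/536870912
(3,3): OLD=3464684933193/34359738368 → NEW=0, ERR=3464684933193/34359738368
(3,4): OLD=50685898924329/274877906944 → NEW=255, ERR=-19407967346391/274877906944
(3,5): OLD=648421335655111/4398046511104 → NEW=255, ERR=-473080524676409/4398046511104
(4,0): OLD=135659065595/1073741824 → NEW=0, ERR=135659065595/1073741824
(4,1): OLD=3262853418815/17179869184 → NEW=255, ERR=-1118013223105/17179869184
(4,2): OLD=58374138043405/549755813888 → NEW=0, ERR=58374138043405/549755813888
(4,3): OLD=1885567594704417/8796093022208 → NEW=255, ERR=-357436125958623/8796093022208
(4,4): OLD=18618321371797041/140737488355328 → NEW=255, ERR=-17269738158811599/140737488355328
(4,5): OLD=255101031464217015/2251799813685248 → NEW=0, ERR=255101031464217015/2251799813685248
(5,0): OLD=26740139064365/274877906944 → NEW=0, ERR=26740139064365/274877906944
(5,1): OLD=1302076803095549/8796093022208 → NEW=255, ERR=-940926917567491/8796093022208
(5,2): OLD=7226554990938159/70368744177664 → NEW=0, ERR=7226554990938159/70368744177664
(5,3): OLD=375733216525593717/2251799813685248 → NEW=255, ERR=-198475735964144523/2251799813685248
(5,4): OLD=571027211275204757/4503599627370496 → NEW=0, ERR=571027211275204757/4503599627370496
(5,5): OLD=21560009484679066457/72057594037927936 → NEW=255, ERR=3185323005007442777/72057594037927936
Output grid:
  Row 0: .#.###  (2 black, running=2)
  Row 1: .#.#.#  (3 black, running=5)
  Row 2: .#.###  (2 black, running=7)
  Row 3: ..#.##  (3 black, running=10)
  Row 4: .#.##.  (3 black, running=13)
  Row 5: .#.#.#  (3 black, running=16)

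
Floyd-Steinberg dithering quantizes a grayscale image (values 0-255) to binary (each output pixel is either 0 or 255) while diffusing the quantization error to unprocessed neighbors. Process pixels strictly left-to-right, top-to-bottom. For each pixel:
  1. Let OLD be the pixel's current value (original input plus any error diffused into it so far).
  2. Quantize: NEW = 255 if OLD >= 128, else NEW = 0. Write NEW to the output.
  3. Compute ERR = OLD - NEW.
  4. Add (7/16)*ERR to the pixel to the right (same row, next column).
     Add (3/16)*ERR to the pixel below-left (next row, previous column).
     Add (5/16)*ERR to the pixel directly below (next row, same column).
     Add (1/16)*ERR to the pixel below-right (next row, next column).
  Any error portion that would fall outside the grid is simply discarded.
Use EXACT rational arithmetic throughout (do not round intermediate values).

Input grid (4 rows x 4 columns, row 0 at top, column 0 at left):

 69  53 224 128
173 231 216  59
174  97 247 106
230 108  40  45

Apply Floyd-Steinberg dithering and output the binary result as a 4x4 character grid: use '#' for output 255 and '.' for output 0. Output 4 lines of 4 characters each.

Answer: ..##
###.
#.#.
#...

Derivation:
(0,0): OLD=69 → NEW=0, ERR=69
(0,1): OLD=1331/16 → NEW=0, ERR=1331/16
(0,2): OLD=66661/256 → NEW=255, ERR=1381/256
(0,3): OLD=533955/4096 → NEW=255, ERR=-510525/4096
(1,0): OLD=53801/256 → NEW=255, ERR=-11479/256
(1,1): OLD=497055/2048 → NEW=255, ERR=-25185/2048
(1,2): OLD=12722827/65536 → NEW=255, ERR=-3988853/65536
(1,3): OLD=-6544451/1048576 → NEW=0, ERR=-6544451/1048576
(2,0): OLD=5166917/32768 → NEW=255, ERR=-3188923/32768
(2,1): OLD=38132167/1048576 → NEW=0, ERR=38132167/1048576
(2,2): OLD=507407651/2097152 → NEW=255, ERR=-27366109/2097152
(2,3): OLD=3172119223/33554432 → NEW=0, ERR=3172119223/33554432
(3,0): OLD=3462928501/16777216 → NEW=255, ERR=-815261579/16777216
(3,1): OLD=24045256363/268435456 → NEW=0, ERR=24045256363/268435456
(3,2): OLD=408493872725/4294967296 → NEW=0, ERR=408493872725/4294967296
(3,3): OLD=7925944073683/68719476736 → NEW=0, ERR=7925944073683/68719476736
Row 0: ..##
Row 1: ###.
Row 2: #.#.
Row 3: #...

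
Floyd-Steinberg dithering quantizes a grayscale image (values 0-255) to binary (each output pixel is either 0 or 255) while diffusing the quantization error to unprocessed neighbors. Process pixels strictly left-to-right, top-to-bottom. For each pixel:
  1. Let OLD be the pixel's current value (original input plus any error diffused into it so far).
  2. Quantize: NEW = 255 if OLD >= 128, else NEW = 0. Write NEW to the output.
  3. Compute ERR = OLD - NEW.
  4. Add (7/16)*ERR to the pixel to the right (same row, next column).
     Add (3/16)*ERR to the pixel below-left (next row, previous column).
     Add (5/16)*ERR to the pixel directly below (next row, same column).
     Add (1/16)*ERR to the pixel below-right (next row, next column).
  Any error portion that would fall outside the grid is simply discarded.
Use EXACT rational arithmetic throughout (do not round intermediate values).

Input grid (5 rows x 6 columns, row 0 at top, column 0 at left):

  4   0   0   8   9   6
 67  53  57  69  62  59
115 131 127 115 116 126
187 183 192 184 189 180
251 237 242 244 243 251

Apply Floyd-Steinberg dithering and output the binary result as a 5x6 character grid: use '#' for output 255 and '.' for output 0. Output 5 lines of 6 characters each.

Answer: ......
......
###.##
#.###.
######

Derivation:
(0,0): OLD=4 → NEW=0, ERR=4
(0,1): OLD=7/4 → NEW=0, ERR=7/4
(0,2): OLD=49/64 → NEW=0, ERR=49/64
(0,3): OLD=8535/1024 → NEW=0, ERR=8535/1024
(0,4): OLD=207201/16384 → NEW=0, ERR=207201/16384
(0,5): OLD=3023271/262144 → NEW=0, ERR=3023271/262144
(1,0): OLD=4389/64 → NEW=0, ERR=4389/64
(1,1): OLD=42979/512 → NEW=0, ERR=42979/512
(1,2): OLD=1566911/16384 → NEW=0, ERR=1566911/16384
(1,3): OLD=7593315/65536 → NEW=0, ERR=7593315/65536
(1,4): OLD=500490521/4194304 → NEW=0, ERR=500490521/4194304
(1,5): OLD=7757761759/67108864 → NEW=0, ERR=7757761759/67108864
(2,0): OLD=1246577/8192 → NEW=255, ERR=-842383/8192
(2,1): OLD=35248459/262144 → NEW=255, ERR=-31598261/262144
(2,2): OLD=549966689/4194304 → NEW=255, ERR=-519580831/4194304
(2,3): OLD=4206457561/33554432 → NEW=0, ERR=4206457561/33554432
(2,4): OLD=254532538955/1073741824 → NEW=255, ERR=-19271626165/1073741824
(2,5): OLD=2778508648125/17179869184 → NEW=255, ERR=-1602357993795/17179869184
(3,0): OLD=554758785/4194304 → NEW=255, ERR=-514788735/4194304
(3,1): OLD=2079748749/33554432 → NEW=0, ERR=2079748749/33554432
(3,2): OLD=52714509191/268435456 → NEW=255, ERR=-15736532089/268435456
(3,3): OLD=3202678669893/17179869184 → NEW=255, ERR=-1178187972027/17179869184
(3,4): OLD=19754755402437/137438953472 → NEW=255, ERR=-15292177732923/137438953472
(3,5): OLD=222217853967979/2199023255552 → NEW=0, ERR=222217853967979/2199023255552
(4,0): OLD=120402295759/536870912 → NEW=255, ERR=-16499786801/536870912
(4,1): OLD=1926383740003/8589934592 → NEW=255, ERR=-264049580957/8589934592
(4,2): OLD=55318336521977/274877906944 → NEW=255, ERR=-14775529748743/274877906944
(4,3): OLD=767572327449341/4398046511104 → NEW=255, ERR=-353929532882179/4398046511104
(4,4): OLD=13207040670698381/70368744177664 → NEW=255, ERR=-4736989094605939/70368744177664
(4,5): OLD=277167214590877115/1125899906842624 → NEW=255, ERR=-9937261653992005/1125899906842624
Row 0: ......
Row 1: ......
Row 2: ###.##
Row 3: #.###.
Row 4: ######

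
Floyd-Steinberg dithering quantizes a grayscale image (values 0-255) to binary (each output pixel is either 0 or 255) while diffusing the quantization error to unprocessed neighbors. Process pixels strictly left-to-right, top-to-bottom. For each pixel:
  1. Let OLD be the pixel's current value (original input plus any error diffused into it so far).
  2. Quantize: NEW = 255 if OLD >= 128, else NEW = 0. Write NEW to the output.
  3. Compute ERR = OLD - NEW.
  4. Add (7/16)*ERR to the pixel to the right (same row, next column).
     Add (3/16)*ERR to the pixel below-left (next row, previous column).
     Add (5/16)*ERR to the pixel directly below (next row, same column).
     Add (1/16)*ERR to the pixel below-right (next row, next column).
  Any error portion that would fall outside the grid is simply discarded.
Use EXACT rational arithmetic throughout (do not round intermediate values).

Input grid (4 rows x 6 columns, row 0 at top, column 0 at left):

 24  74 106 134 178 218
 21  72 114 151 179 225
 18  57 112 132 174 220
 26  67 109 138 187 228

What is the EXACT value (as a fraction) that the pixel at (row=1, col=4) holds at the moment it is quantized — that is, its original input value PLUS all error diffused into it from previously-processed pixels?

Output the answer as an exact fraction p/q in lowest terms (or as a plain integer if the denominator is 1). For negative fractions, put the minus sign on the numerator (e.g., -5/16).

(0,0): OLD=24 → NEW=0, ERR=24
(0,1): OLD=169/2 → NEW=0, ERR=169/2
(0,2): OLD=4575/32 → NEW=255, ERR=-3585/32
(0,3): OLD=43513/512 → NEW=0, ERR=43513/512
(0,4): OLD=1762767/8192 → NEW=255, ERR=-326193/8192
(0,5): OLD=26290345/131072 → NEW=255, ERR=-7133015/131072
(1,0): OLD=1419/32 → NEW=0, ERR=1419/32
(1,1): OLD=25165/256 → NEW=0, ERR=25165/256
(1,2): OLD=1173201/8192 → NEW=255, ERR=-915759/8192
(1,3): OLD=3741565/32768 → NEW=0, ERR=3741565/32768
(1,4): OLD=443798871/2097152 → NEW=255, ERR=-90974889/2097152
Target (1,4): original=179, with diffused error = 443798871/2097152

Answer: 443798871/2097152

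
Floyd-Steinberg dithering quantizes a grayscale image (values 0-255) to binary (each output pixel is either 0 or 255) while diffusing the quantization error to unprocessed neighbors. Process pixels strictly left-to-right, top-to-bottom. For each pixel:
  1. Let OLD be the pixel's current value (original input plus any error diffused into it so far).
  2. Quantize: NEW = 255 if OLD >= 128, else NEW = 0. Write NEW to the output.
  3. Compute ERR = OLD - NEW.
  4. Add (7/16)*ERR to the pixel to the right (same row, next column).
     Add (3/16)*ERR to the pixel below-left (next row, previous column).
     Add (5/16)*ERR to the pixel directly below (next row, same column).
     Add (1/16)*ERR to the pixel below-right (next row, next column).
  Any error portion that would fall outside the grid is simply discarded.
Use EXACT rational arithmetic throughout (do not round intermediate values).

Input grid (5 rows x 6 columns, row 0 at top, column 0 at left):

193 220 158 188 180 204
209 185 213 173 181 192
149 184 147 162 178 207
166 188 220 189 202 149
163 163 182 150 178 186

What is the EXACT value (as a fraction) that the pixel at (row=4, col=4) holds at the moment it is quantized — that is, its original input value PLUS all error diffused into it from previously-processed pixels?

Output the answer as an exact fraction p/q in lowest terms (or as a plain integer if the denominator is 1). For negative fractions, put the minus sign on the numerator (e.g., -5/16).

(0,0): OLD=193 → NEW=255, ERR=-62
(0,1): OLD=1543/8 → NEW=255, ERR=-497/8
(0,2): OLD=16745/128 → NEW=255, ERR=-15895/128
(0,3): OLD=273759/2048 → NEW=255, ERR=-248481/2048
(0,4): OLD=4158873/32768 → NEW=0, ERR=4158873/32768
(0,5): OLD=136066863/524288 → NEW=255, ERR=2373423/524288
(1,0): OLD=22781/128 → NEW=255, ERR=-9859/128
(1,1): OLD=107243/1024 → NEW=0, ERR=107243/1024
(1,2): OLD=6336711/32768 → NEW=255, ERR=-2019129/32768
(1,3): OLD=16274235/131072 → NEW=0, ERR=16274235/131072
(1,4): OLD=2250235601/8388608 → NEW=255, ERR=111140561/8388608
(1,5): OLD=27802333031/134217728 → NEW=255, ERR=-6423187609/134217728
(2,0): OLD=2368585/16384 → NEW=255, ERR=-1809335/16384
(2,1): OLD=79715891/524288 → NEW=255, ERR=-53977549/524288
(2,2): OLD=943951449/8388608 → NEW=0, ERR=943951449/8388608
(2,3): OLD=16687605969/67108864 → NEW=255, ERR=-425154351/67108864
(2,4): OLD=382586427123/2147483648 → NEW=255, ERR=-165021903117/2147483648
(2,5): OLD=5471909495253/34359738368 → NEW=255, ERR=-3289823788587/34359738368
(3,0): OLD=941082681/8388608 → NEW=0, ERR=941082681/8388608
(3,1): OLD=14703891269/67108864 → NEW=255, ERR=-2408869051/67108864
(3,2): OLD=124467293279/536870912 → NEW=255, ERR=-12434789281/536870912
(3,3): OLD=5824377617117/34359738368 → NEW=255, ERR=-2937355666723/34359738368
(3,4): OLD=33600141047741/274877906944 → NEW=0, ERR=33600141047741/274877906944
(3,5): OLD=737794162346227/4398046511104 → NEW=255, ERR=-383707697985293/4398046511104
(4,0): OLD=205436617399/1073741824 → NEW=255, ERR=-68367547721/1073741824
(4,1): OLD=2174886166347/17179869184 → NEW=0, ERR=2174886166347/17179869184
(4,2): OLD=116479423932273/549755813888 → NEW=255, ERR=-23708308609167/549755813888
(4,3): OLD=1107334961791893/8796093022208 → NEW=0, ERR=1107334961791893/8796093022208
(4,4): OLD=35124430988837349/140737488355328 → NEW=255, ERR=-763628541771291/140737488355328
Target (4,4): original=178, with diffused error = 35124430988837349/140737488355328

Answer: 35124430988837349/140737488355328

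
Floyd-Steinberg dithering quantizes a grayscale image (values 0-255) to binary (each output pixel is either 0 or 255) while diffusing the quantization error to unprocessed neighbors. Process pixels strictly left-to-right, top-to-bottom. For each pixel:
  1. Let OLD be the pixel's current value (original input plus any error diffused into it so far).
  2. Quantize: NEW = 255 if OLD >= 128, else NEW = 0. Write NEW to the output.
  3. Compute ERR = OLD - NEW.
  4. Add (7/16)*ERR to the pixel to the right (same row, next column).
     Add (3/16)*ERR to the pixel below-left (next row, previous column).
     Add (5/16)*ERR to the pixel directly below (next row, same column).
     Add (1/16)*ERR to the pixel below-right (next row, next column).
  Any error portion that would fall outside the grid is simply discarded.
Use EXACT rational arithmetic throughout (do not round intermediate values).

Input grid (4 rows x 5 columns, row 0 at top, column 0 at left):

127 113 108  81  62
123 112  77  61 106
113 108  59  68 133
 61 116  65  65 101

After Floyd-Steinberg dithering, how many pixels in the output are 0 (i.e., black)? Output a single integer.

(0,0): OLD=127 → NEW=0, ERR=127
(0,1): OLD=2697/16 → NEW=255, ERR=-1383/16
(0,2): OLD=17967/256 → NEW=0, ERR=17967/256
(0,3): OLD=457545/4096 → NEW=0, ERR=457545/4096
(0,4): OLD=7266047/65536 → NEW=0, ERR=7266047/65536
(1,0): OLD=37499/256 → NEW=255, ERR=-27781/256
(1,1): OLD=120029/2048 → NEW=0, ERR=120029/2048
(1,2): OLD=9182625/65536 → NEW=255, ERR=-7529055/65536
(1,3): OLD=18565261/262144 → NEW=0, ERR=18565261/262144
(1,4): OLD=749156871/4194304 → NEW=255, ERR=-320390649/4194304
(2,0): OLD=2951631/32768 → NEW=0, ERR=2951631/32768
(2,1): OLD=144074581/1048576 → NEW=255, ERR=-123312299/1048576
(2,2): OLD=-191416769/16777216 → NEW=0, ERR=-191416769/16777216
(2,3): OLD=17082451277/268435456 → NEW=0, ERR=17082451277/268435456
(2,4): OLD=607293628891/4294967296 → NEW=255, ERR=-487923031589/4294967296
(3,0): OLD=1125734239/16777216 → NEW=0, ERR=1125734239/16777216
(3,1): OLD=15045326707/134217728 → NEW=0, ERR=15045326707/134217728
(3,2): OLD=494173511905/4294967296 → NEW=0, ERR=494173511905/4294967296
(3,3): OLD=972475610713/8589934592 → NEW=0, ERR=972475610713/8589934592
(3,4): OLD=16356071700637/137438953472 → NEW=0, ERR=16356071700637/137438953472
Output grid:
  Row 0: .#...  (4 black, running=4)
  Row 1: #.#.#  (2 black, running=6)
  Row 2: .#..#  (3 black, running=9)
  Row 3: .....  (5 black, running=14)

Answer: 14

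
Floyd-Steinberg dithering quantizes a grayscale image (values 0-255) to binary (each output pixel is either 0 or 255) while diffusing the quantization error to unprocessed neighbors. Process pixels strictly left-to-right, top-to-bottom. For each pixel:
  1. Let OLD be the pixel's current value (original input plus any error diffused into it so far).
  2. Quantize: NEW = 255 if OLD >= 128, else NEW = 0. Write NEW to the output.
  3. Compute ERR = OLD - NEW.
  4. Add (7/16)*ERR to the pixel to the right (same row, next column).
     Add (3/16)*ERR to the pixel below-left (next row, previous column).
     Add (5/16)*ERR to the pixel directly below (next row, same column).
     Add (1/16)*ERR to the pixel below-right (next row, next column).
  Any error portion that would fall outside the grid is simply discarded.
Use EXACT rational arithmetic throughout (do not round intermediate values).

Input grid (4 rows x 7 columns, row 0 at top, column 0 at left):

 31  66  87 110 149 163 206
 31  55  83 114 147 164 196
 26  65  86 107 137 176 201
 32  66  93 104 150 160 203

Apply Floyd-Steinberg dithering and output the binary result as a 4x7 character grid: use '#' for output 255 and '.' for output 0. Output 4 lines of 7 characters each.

(0,0): OLD=31 → NEW=0, ERR=31
(0,1): OLD=1273/16 → NEW=0, ERR=1273/16
(0,2): OLD=31183/256 → NEW=0, ERR=31183/256
(0,3): OLD=668841/4096 → NEW=255, ERR=-375639/4096
(0,4): OLD=7135391/65536 → NEW=0, ERR=7135391/65536
(0,5): OLD=220865625/1048576 → NEW=255, ERR=-46521255/1048576
(0,6): OLD=3130457711/16777216 → NEW=255, ERR=-1147732369/16777216
(1,0): OLD=14235/256 → NEW=0, ERR=14235/256
(1,1): OLD=264125/2048 → NEW=255, ERR=-258115/2048
(1,2): OLD=3519489/65536 → NEW=0, ERR=3519489/65536
(1,3): OLD=35877997/262144 → NEW=255, ERR=-30968723/262144
(1,4): OLD=1934230439/16777216 → NEW=0, ERR=1934230439/16777216
(1,5): OLD=26112395223/134217728 → NEW=255, ERR=-8113125417/134217728
(1,6): OLD=312250901689/2147483648 → NEW=255, ERR=-235357428551/2147483648
(2,0): OLD=647023/32768 → NEW=0, ERR=647023/32768
(2,1): OLD=50119989/1048576 → NEW=0, ERR=50119989/1048576
(2,2): OLD=1571460063/16777216 → NEW=0, ERR=1571460063/16777216
(2,3): OLD=18258251687/134217728 → NEW=255, ERR=-15967268953/134217728
(2,4): OLD=109804116119/1073741824 → NEW=0, ERR=109804116119/1073741824
(2,5): OLD=6477030755613/34359738368 → NEW=255, ERR=-2284702528227/34359738368
(2,6): OLD=73602446503067/549755813888 → NEW=255, ERR=-66585286038373/549755813888
(3,0): OLD=790754559/16777216 → NEW=0, ERR=790754559/16777216
(3,1): OLD=16153638547/134217728 → NEW=0, ERR=16153638547/134217728
(3,2): OLD=167081701673/1073741824 → NEW=255, ERR=-106722463447/1073741824
(3,3): OLD=207736046319/4294967296 → NEW=0, ERR=207736046319/4294967296
(3,4): OLD=100723520819455/549755813888 → NEW=255, ERR=-39464211721985/549755813888
(3,5): OLD=402406524289517/4398046511104 → NEW=0, ERR=402406524289517/4398046511104
(3,6): OLD=14145847372944435/70368744177664 → NEW=255, ERR=-3798182392359885/70368744177664
Row 0: ...#.##
Row 1: .#.#.##
Row 2: ...#.##
Row 3: ..#.#.#

Answer: ...#.##
.#.#.##
...#.##
..#.#.#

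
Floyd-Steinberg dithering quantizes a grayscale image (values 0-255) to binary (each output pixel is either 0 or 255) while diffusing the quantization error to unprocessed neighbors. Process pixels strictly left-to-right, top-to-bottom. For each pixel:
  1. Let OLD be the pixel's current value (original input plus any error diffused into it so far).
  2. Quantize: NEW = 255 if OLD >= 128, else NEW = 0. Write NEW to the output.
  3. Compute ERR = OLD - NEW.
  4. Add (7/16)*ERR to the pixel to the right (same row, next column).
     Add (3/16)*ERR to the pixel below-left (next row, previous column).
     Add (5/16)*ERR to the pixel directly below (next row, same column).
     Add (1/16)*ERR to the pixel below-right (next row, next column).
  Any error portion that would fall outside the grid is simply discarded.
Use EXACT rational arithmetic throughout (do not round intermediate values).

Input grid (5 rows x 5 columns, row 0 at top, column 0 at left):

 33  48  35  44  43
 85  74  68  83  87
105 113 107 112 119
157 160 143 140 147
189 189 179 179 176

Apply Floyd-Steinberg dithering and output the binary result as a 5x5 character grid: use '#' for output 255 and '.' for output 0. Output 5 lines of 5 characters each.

(0,0): OLD=33 → NEW=0, ERR=33
(0,1): OLD=999/16 → NEW=0, ERR=999/16
(0,2): OLD=15953/256 → NEW=0, ERR=15953/256
(0,3): OLD=291895/4096 → NEW=0, ERR=291895/4096
(0,4): OLD=4861313/65536 → NEW=0, ERR=4861313/65536
(1,0): OLD=27397/256 → NEW=0, ERR=27397/256
(1,1): OLD=315555/2048 → NEW=255, ERR=-206685/2048
(1,2): OLD=3970527/65536 → NEW=0, ERR=3970527/65536
(1,3): OLD=39211251/262144 → NEW=255, ERR=-27635469/262144
(1,4): OLD=287363705/4194304 → NEW=0, ERR=287363705/4194304
(2,0): OLD=3916465/32768 → NEW=0, ERR=3916465/32768
(2,1): OLD=159175211/1048576 → NEW=255, ERR=-108211669/1048576
(2,2): OLD=917874241/16777216 → NEW=0, ERR=917874241/16777216
(2,3): OLD=32111360051/268435456 → NEW=0, ERR=32111360051/268435456
(2,4): OLD=799538293925/4294967296 → NEW=255, ERR=-295678366555/4294967296
(3,0): OLD=2936022305/16777216 → NEW=255, ERR=-1342167775/16777216
(3,1): OLD=14828208909/134217728 → NEW=0, ERR=14828208909/134217728
(3,2): OLD=963837080223/4294967296 → NEW=255, ERR=-131379580257/4294967296
(3,3): OLD=1327239898919/8589934592 → NEW=255, ERR=-863193422041/8589934592
(3,4): OLD=12231952062179/137438953472 → NEW=0, ERR=12231952062179/137438953472
(4,0): OLD=396672325199/2147483648 → NEW=255, ERR=-150936005041/2147483648
(4,1): OLD=12509656766799/68719476736 → NEW=255, ERR=-5013809800881/68719476736
(4,2): OLD=138080947177601/1099511627776 → NEW=0, ERR=138080947177601/1099511627776
(4,3): OLD=3823057819033935/17592186044416 → NEW=255, ERR=-662949622292145/17592186044416
(4,4): OLD=50959577736485033/281474976710656 → NEW=255, ERR=-20816541324732247/281474976710656
Row 0: .....
Row 1: .#.#.
Row 2: .#..#
Row 3: #.##.
Row 4: ##.##

Answer: .....
.#.#.
.#..#
#.##.
##.##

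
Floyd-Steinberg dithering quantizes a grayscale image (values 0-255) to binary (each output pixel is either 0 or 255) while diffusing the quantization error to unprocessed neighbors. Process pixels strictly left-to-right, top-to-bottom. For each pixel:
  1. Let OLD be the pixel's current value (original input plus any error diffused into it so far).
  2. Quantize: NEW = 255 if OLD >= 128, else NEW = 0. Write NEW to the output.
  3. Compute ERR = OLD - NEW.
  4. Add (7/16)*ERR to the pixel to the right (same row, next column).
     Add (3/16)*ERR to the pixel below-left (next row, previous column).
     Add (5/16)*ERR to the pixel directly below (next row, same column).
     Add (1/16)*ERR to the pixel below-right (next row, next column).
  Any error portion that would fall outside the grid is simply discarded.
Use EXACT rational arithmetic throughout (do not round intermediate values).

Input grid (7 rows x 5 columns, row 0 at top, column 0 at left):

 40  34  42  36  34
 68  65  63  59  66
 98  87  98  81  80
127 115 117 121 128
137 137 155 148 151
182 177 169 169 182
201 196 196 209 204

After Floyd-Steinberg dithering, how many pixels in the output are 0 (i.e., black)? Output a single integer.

Answer: 18

Derivation:
(0,0): OLD=40 → NEW=0, ERR=40
(0,1): OLD=103/2 → NEW=0, ERR=103/2
(0,2): OLD=2065/32 → NEW=0, ERR=2065/32
(0,3): OLD=32887/512 → NEW=0, ERR=32887/512
(0,4): OLD=508737/8192 → NEW=0, ERR=508737/8192
(1,0): OLD=2885/32 → NEW=0, ERR=2885/32
(1,1): OLD=34595/256 → NEW=255, ERR=-30685/256
(1,2): OLD=376735/8192 → NEW=0, ERR=376735/8192
(1,3): OLD=3764051/32768 → NEW=0, ERR=3764051/32768
(1,4): OLD=73230873/524288 → NEW=255, ERR=-60462567/524288
(2,0): OLD=424753/4096 → NEW=0, ERR=424753/4096
(2,1): OLD=14308971/131072 → NEW=0, ERR=14308971/131072
(2,2): OLD=365280385/2097152 → NEW=255, ERR=-169493375/2097152
(2,3): OLD=2106845043/33554432 → NEW=0, ERR=2106845043/33554432
(2,4): OLD=42203955045/536870912 → NEW=0, ERR=42203955045/536870912
(3,0): OLD=377225697/2097152 → NEW=255, ERR=-157548063/2097152
(3,1): OLD=1804817165/16777216 → NEW=0, ERR=1804817165/16777216
(3,2): OLD=84505498719/536870912 → NEW=255, ERR=-52396583841/536870912
(3,3): OLD=115546895415/1073741824 → NEW=0, ERR=115546895415/1073741824
(3,4): OLD=3497310115283/17179869184 → NEW=255, ERR=-883556526637/17179869184
(4,0): OLD=35888186447/268435456 → NEW=255, ERR=-32562854833/268435456
(4,1): OLD=812189762191/8589934592 → NEW=0, ERR=812189762191/8589934592
(4,2): OLD=26493831294657/137438953472 → NEW=255, ERR=-8553101840703/137438953472
(4,3): OLD=304914859899791/2199023255552 → NEW=255, ERR=-255836070265969/2199023255552
(4,4): OLD=3193151558314089/35184372088832 → NEW=0, ERR=3193151558314089/35184372088832
(5,0): OLD=22240402045197/137438953472 → NEW=255, ERR=-12806531090163/137438953472
(5,1): OLD=161112546190119/1099511627776 → NEW=255, ERR=-119262918892761/1099511627776
(5,2): OLD=3032642239580703/35184372088832 → NEW=0, ERR=3032642239580703/35184372088832
(5,3): OLD=25822503196927857/140737488355328 → NEW=255, ERR=-10065556333680783/140737488355328
(5,4): OLD=386858194424209419/2251799813685248 → NEW=255, ERR=-187350758065528821/2251799813685248
(6,0): OLD=2665979394642813/17592186044416 → NEW=255, ERR=-1820028046683267/17592186044416
(6,1): OLD=71595185953830035/562949953421312 → NEW=0, ERR=71595185953830035/562949953421312
(6,2): OLD=2327339444295237889/9007199254740992 → NEW=255, ERR=30503634336284929/9007199254740992
(6,3): OLD=25640769037976335307/144115188075855872 → NEW=255, ERR=-11108603921366912053/144115188075855872
(6,4): OLD=322372374163366837325/2305843009213693952 → NEW=255, ERR=-265617593186125120435/2305843009213693952
Output grid:
  Row 0: .....  (5 black, running=5)
  Row 1: .#..#  (3 black, running=8)
  Row 2: ..#..  (4 black, running=12)
  Row 3: #.#.#  (2 black, running=14)
  Row 4: #.##.  (2 black, running=16)
  Row 5: ##.##  (1 black, running=17)
  Row 6: #.###  (1 black, running=18)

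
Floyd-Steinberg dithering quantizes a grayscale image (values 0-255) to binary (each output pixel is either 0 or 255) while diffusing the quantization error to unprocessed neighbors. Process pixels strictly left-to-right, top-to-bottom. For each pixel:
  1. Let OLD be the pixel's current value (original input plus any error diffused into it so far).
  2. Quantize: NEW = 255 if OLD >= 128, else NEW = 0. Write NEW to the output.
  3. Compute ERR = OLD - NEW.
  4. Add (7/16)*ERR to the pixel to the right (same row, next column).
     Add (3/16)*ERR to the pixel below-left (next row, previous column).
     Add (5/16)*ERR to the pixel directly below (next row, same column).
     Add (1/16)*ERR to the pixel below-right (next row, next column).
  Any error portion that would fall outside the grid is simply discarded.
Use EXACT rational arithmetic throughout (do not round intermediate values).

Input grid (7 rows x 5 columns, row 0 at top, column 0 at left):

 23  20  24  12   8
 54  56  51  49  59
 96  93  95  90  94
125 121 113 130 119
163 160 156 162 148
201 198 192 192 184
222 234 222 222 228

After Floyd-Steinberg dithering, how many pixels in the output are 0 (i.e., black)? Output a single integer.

(0,0): OLD=23 → NEW=0, ERR=23
(0,1): OLD=481/16 → NEW=0, ERR=481/16
(0,2): OLD=9511/256 → NEW=0, ERR=9511/256
(0,3): OLD=115729/4096 → NEW=0, ERR=115729/4096
(0,4): OLD=1334391/65536 → NEW=0, ERR=1334391/65536
(1,0): OLD=17107/256 → NEW=0, ERR=17107/256
(1,1): OLD=211013/2048 → NEW=0, ERR=211013/2048
(1,2): OLD=7527721/65536 → NEW=0, ERR=7527721/65536
(1,3): OLD=29942645/262144 → NEW=0, ERR=29942645/262144
(1,4): OLD=491156927/4194304 → NEW=0, ERR=491156927/4194304
(2,0): OLD=4463047/32768 → NEW=255, ERR=-3892793/32768
(2,1): OLD=103743101/1048576 → NEW=0, ERR=103743101/1048576
(2,2): OLD=3389605303/16777216 → NEW=255, ERR=-888584777/16777216
(2,3): OLD=35341723701/268435456 → NEW=255, ERR=-33109317579/268435456
(2,4): OLD=359793187891/4294967296 → NEW=0, ERR=359793187891/4294967296
(3,0): OLD=1785534423/16777216 → NEW=0, ERR=1785534423/16777216
(3,1): OLD=24310007435/134217728 → NEW=255, ERR=-9915513205/134217728
(3,2): OLD=202657618537/4294967296 → NEW=0, ERR=202657618537/4294967296
(3,3): OLD=1069411469985/8589934592 → NEW=0, ERR=1069411469985/8589934592
(3,4): OLD=26379549469445/137438953472 → NEW=255, ERR=-8667383665915/137438953472
(4,0): OLD=391714671929/2147483648 → NEW=255, ERR=-155893658311/2147483648
(4,1): OLD=8291192616505/68719476736 → NEW=0, ERR=8291192616505/68719476736
(4,2): OLD=266363904250231/1099511627776 → NEW=255, ERR=-14011560832649/1099511627776
(4,3): OLD=3280139696520761/17592186044416 → NEW=255, ERR=-1205867744805319/17592186044416
(4,4): OLD=29860251483883535/281474976710656 → NEW=0, ERR=29860251483883535/281474976710656
(5,0): OLD=220932429702731/1099511627776 → NEW=255, ERR=-59443035380149/1099511627776
(5,1): OLD=1804297381450273/8796093022208 → NEW=255, ERR=-438706339212767/8796093022208
(5,2): OLD=45285323988264617/281474976710656 → NEW=255, ERR=-26490795072952663/281474976710656
(5,3): OLD=167194984559633383/1125899906842624 → NEW=255, ERR=-119909491685235737/1125899906842624
(5,4): OLD=2995312377958165181/18014398509481984 → NEW=255, ERR=-1598359241959740739/18014398509481984
(6,0): OLD=27549881982038555/140737488355328 → NEW=255, ERR=-8338177548570085/140737488355328
(6,1): OLD=772225010574496021/4503599627370496 → NEW=255, ERR=-376192894404980459/4503599627370496
(6,2): OLD=9580640463849159991/72057594037927936 → NEW=255, ERR=-8794046015822463689/72057594037927936
(6,3): OLD=130057260130494576413/1152921504606846976 → NEW=0, ERR=130057260130494576413/1152921504606846976
(6,4): OLD=4481996192806441372171/18446744073709551616 → NEW=255, ERR=-221923545989494289909/18446744073709551616
Output grid:
  Row 0: .....  (5 black, running=5)
  Row 1: .....  (5 black, running=10)
  Row 2: #.##.  (2 black, running=12)
  Row 3: .#..#  (3 black, running=15)
  Row 4: #.##.  (2 black, running=17)
  Row 5: #####  (0 black, running=17)
  Row 6: ###.#  (1 black, running=18)

Answer: 18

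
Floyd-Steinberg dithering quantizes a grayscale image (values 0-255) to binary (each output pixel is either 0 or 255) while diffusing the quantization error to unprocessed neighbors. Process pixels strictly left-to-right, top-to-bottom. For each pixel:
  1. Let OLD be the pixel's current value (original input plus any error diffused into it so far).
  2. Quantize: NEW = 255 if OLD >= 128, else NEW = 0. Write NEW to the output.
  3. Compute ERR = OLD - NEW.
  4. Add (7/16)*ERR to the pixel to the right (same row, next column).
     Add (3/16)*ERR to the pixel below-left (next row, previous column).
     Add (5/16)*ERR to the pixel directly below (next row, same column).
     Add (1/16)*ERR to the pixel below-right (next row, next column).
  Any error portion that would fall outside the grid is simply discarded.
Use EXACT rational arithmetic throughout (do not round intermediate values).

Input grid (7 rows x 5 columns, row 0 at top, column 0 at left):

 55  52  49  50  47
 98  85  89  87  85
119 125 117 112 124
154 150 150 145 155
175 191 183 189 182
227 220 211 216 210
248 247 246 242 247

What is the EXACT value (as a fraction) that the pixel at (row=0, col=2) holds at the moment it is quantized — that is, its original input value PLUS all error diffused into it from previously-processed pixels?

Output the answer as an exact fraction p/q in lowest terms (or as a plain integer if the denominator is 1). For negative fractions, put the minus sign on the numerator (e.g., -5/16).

(0,0): OLD=55 → NEW=0, ERR=55
(0,1): OLD=1217/16 → NEW=0, ERR=1217/16
(0,2): OLD=21063/256 → NEW=0, ERR=21063/256
Target (0,2): original=49, with diffused error = 21063/256

Answer: 21063/256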